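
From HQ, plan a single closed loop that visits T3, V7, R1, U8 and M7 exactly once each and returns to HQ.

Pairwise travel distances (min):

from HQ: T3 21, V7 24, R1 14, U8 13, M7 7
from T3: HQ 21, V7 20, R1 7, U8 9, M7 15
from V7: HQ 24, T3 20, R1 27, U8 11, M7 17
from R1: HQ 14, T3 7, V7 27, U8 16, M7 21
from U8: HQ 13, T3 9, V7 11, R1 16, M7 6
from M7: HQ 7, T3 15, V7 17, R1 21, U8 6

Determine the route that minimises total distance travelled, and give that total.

65 min — the shortest possible round trip.

There are 60 distinct closed tours to check (reversals are equivalent).
HQ - T3 - V7 - R1 - U8 - M7 - HQ: 21+20+27+16+6+7 = 97
HQ - T3 - V7 - R1 - M7 - U8 - HQ: 21+20+27+21+6+13 = 108
HQ - T3 - V7 - U8 - R1 - M7 - HQ: 21+20+11+16+21+7 = 96
HQ - T3 - V7 - U8 - M7 - R1 - HQ: 21+20+11+6+21+14 = 93
HQ - T3 - V7 - M7 - R1 - U8 - HQ: 21+20+17+21+16+13 = 108
HQ - T3 - V7 - M7 - U8 - R1 - HQ: 21+20+17+6+16+14 = 94
HQ - T3 - R1 - V7 - U8 - M7 - HQ: 21+7+27+11+6+7 = 79
HQ - T3 - R1 - V7 - M7 - U8 - HQ: 21+7+27+17+6+13 = 91
HQ - T3 - R1 - U8 - V7 - M7 - HQ: 21+7+16+11+17+7 = 79
HQ - T3 - R1 - U8 - M7 - V7 - HQ: 21+7+16+6+17+24 = 91
HQ - T3 - R1 - M7 - V7 - U8 - HQ: 21+7+21+17+11+13 = 90
HQ - T3 - R1 - M7 - U8 - V7 - HQ: 21+7+21+6+11+24 = 90
HQ - T3 - U8 - V7 - R1 - M7 - HQ: 21+9+11+27+21+7 = 96
HQ - T3 - U8 - V7 - M7 - R1 - HQ: 21+9+11+17+21+14 = 93
… (46 more)
HQ - R1 - T3 - V7 - U8 - M7 - HQ: 14+7+20+11+6+7 = 65  ← best
The minimum is 65.
One optimal route: HQ → R1 → T3 → V7 → U8 → M7 → HQ (or its reverse).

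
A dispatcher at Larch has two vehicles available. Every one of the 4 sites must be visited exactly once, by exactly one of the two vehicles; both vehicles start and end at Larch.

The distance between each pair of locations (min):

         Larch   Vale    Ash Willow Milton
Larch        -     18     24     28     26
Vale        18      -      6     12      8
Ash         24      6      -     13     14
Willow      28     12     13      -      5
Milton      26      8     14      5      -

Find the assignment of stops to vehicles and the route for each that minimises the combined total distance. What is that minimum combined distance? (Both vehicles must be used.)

Check every non-empty split of the stops between the two vehicles; for each half take its own optimal tour:
  {Vale} + {Ash, Willow, Milton}: 36 + 68 = 104
  {Ash} + {Vale, Willow, Milton}: 48 + 59 = 107
  {Vale, Ash} + {Willow, Milton}: 48 + 59 = 107
  {Willow} + {Vale, Ash, Milton}: 56 + 64 = 120
  {Vale, Willow} + {Ash, Milton}: 58 + 64 = 122
  {Ash, Willow} + {Vale, Milton}: 65 + 52 = 117
  … (7 splits in total)
Best: vehicle 1 Larch → Vale → Larch = 36; vehicle 2 Larch → Ash → Willow → Milton → Larch = 68; combined 104.

104 min — the smallest possible combined total.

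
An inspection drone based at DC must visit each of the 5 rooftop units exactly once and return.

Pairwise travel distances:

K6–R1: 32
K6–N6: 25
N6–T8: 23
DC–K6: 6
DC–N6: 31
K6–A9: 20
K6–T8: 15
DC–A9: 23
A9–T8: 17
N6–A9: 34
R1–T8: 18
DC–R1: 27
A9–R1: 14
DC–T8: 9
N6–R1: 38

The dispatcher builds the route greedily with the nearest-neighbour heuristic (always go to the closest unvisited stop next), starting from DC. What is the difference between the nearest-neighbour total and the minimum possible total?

Excess over optimum: 15.

From DC: K6=6, T8=9, A9=23, R1=27, N6=31 → choose K6 (6).
From K6: T8=15, A9=20, N6=25, R1=32 → choose T8 (15).
From T8: A9=17, R1=18, N6=23 → choose A9 (17).
From A9: R1=14, N6=34 → choose R1 (14).
From R1: N6=38 → choose N6 (38).
NN route DC → K6 → T8 → A9 → R1 → N6 → DC costs 121.
Optimal: DC → K6 → N6 → A9 → R1 → T8 → DC costs 106 (by enumerating all 60 distinct tours).
Excess = 121 − 106 = 15.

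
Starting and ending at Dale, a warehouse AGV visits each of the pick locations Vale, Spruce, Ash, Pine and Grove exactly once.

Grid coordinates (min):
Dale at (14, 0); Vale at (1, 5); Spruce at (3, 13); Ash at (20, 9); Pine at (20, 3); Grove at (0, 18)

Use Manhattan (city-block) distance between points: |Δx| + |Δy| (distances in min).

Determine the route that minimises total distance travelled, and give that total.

Shortest round trip = 76 min.

There are 60 distinct closed tours to check (reversals are equivalent).
Dale→Vale→Spruce→Ash→Pine→Grove→Dale: 18+10+21+6+35+32 = 122
Dale→Vale→Spruce→Ash→Grove→Pine→Dale: 18+10+21+29+35+9 = 122
Dale→Vale→Spruce→Pine→Ash→Grove→Dale: 18+10+27+6+29+32 = 122
Dale→Vale→Spruce→Pine→Grove→Ash→Dale: 18+10+27+35+29+15 = 134
Dale→Vale→Spruce→Grove→Ash→Pine→Dale: 18+10+8+29+6+9 = 80
Dale→Vale→Spruce→Grove→Pine→Ash→Dale: 18+10+8+35+6+15 = 92
Dale→Vale→Ash→Spruce→Pine→Grove→Dale: 18+23+21+27+35+32 = 156
Dale→Vale→Ash→Spruce→Grove→Pine→Dale: 18+23+21+8+35+9 = 114
Dale→Vale→Ash→Pine→Spruce→Grove→Dale: 18+23+6+27+8+32 = 114
Dale→Vale→Ash→Pine→Grove→Spruce→Dale: 18+23+6+35+8+24 = 114
Dale→Vale→Ash→Grove→Spruce→Pine→Dale: 18+23+29+8+27+9 = 114
Dale→Vale→Ash→Grove→Pine→Spruce→Dale: 18+23+29+35+27+24 = 156
Dale→Vale→Pine→Spruce→Ash→Grove→Dale: 18+21+27+21+29+32 = 148
Dale→Vale→Pine→Spruce→Grove→Ash→Dale: 18+21+27+8+29+15 = 118
… (46 more)
Dale→Vale→Grove→Spruce→Ash→Pine→Dale: 18+14+8+21+6+9 = 76  ← best
The minimum is 76.
One optimal route: Dale → Vale → Grove → Spruce → Ash → Pine → Dale (or its reverse).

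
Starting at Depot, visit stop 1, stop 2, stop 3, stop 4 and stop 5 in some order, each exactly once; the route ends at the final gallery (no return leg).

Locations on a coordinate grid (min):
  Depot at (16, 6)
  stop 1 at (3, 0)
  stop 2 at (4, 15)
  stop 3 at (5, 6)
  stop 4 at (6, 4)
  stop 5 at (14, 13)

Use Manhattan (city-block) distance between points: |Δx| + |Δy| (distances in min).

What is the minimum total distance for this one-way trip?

There are 5! = 120 possible orderings.
Depot→stop 1→stop 2→stop 3→stop 4→stop 5: 19+16+10+3+17 = 65
Depot→stop 1→stop 2→stop 3→stop 5→stop 4: 19+16+10+16+17 = 78
Depot→stop 1→stop 2→stop 4→stop 3→stop 5: 19+16+13+3+16 = 67
Depot→stop 1→stop 2→stop 4→stop 5→stop 3: 19+16+13+17+16 = 81
Depot→stop 1→stop 2→stop 5→stop 3→stop 4: 19+16+12+16+3 = 66
Depot→stop 1→stop 2→stop 5→stop 4→stop 3: 19+16+12+17+3 = 67
Depot→stop 1→stop 3→stop 2→stop 4→stop 5: 19+8+10+13+17 = 67
Depot→stop 1→stop 3→stop 2→stop 5→stop 4: 19+8+10+12+17 = 66
Depot→stop 1→stop 3→stop 4→stop 2→stop 5: 19+8+3+13+12 = 55
Depot→stop 1→stop 3→stop 4→stop 5→stop 2: 19+8+3+17+12 = 59
Depot→stop 1→stop 3→stop 5→stop 2→stop 4: 19+8+16+12+13 = 68
Depot→stop 1→stop 3→stop 5→stop 4→stop 2: 19+8+16+17+13 = 73
Depot→stop 1→stop 4→stop 2→stop 3→stop 5: 19+7+13+10+16 = 65
Depot→stop 1→stop 4→stop 2→stop 5→stop 3: 19+7+13+12+16 = 67
… (106 more)
Depot→stop 5→stop 2→stop 3→stop 4→stop 1: 9+12+10+3+7 = 41  ← best
The minimum is 41.
One shortest path: Depot → stop 5 → stop 2 → stop 3 → stop 4 → stop 1.

Minimum one-way distance = 41 min.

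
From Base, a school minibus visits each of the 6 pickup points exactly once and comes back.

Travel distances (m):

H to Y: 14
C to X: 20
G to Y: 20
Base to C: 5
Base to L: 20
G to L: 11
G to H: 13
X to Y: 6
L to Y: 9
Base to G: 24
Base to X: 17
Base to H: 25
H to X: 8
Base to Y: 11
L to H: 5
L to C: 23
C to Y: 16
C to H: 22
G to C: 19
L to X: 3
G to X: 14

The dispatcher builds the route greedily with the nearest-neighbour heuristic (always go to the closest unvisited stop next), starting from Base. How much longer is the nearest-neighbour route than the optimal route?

10 m longer than the optimal tour.

Base: C=5, Y=11, X=17, L=20, G=24, H=25 ⇒ C
C: Y=16, G=19, X=20, H=22, L=23 ⇒ Y
Y: X=6, L=9, H=14, G=20 ⇒ X
X: L=3, H=8, G=14 ⇒ L
L: H=5, G=11 ⇒ H
H: G=13 ⇒ G
NN route Base → C → Y → X → L → H → G → Base costs 72.
Optimal: Base → C → G → H → L → X → Y → Base costs 62 (by enumerating all 360 distinct tours).
Excess = 72 − 62 = 10.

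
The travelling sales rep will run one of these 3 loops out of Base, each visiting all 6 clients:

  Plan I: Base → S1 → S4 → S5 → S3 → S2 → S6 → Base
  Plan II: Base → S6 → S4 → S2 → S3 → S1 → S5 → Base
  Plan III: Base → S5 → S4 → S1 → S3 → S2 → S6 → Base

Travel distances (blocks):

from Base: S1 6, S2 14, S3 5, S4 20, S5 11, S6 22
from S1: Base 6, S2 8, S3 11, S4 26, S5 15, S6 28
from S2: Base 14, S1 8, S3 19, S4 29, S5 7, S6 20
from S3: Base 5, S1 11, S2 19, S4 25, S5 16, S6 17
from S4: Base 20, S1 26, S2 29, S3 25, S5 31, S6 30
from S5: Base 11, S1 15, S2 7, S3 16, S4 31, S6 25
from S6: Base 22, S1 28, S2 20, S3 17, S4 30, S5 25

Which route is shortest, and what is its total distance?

Plan I: 6 + 26 + 31 + 16 + 19 + 20 + 22 = 140
Plan II: 22 + 30 + 29 + 19 + 11 + 15 + 11 = 137
Plan III: 11 + 31 + 26 + 11 + 19 + 20 + 22 = 140

Shortest is Plan II, total 137 blocks.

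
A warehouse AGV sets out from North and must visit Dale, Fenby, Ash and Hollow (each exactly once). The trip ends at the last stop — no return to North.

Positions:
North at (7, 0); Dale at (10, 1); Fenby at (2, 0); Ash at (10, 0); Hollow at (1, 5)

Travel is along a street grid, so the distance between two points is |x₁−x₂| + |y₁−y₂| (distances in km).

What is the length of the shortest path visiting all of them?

There are 4! = 24 possible orderings.
North→Dale→Fenby→Ash→Hollow: 4+9+8+14 = 35
North→Dale→Fenby→Hollow→Ash: 4+9+6+14 = 33
North→Dale→Ash→Fenby→Hollow: 4+1+8+6 = 19
North→Dale→Ash→Hollow→Fenby: 4+1+14+6 = 25
North→Dale→Hollow→Fenby→Ash: 4+13+6+8 = 31
North→Dale→Hollow→Ash→Fenby: 4+13+14+8 = 39
North→Fenby→Dale→Ash→Hollow: 5+9+1+14 = 29
North→Fenby→Dale→Hollow→Ash: 5+9+13+14 = 41
North→Fenby→Ash→Dale→Hollow: 5+8+1+13 = 27
North→Fenby→Ash→Hollow→Dale: 5+8+14+13 = 40
North→Fenby→Hollow→Dale→Ash: 5+6+13+1 = 25
North→Fenby→Hollow→Ash→Dale: 5+6+14+1 = 26
North→Ash→Dale→Fenby→Hollow: 3+1+9+6 = 19
North→Ash→Dale→Hollow→Fenby: 3+1+13+6 = 23
… (10 more)
The minimum is 19.
One shortest path: North → Dale → Ash → Fenby → Hollow.

Shortest open route: 19 km.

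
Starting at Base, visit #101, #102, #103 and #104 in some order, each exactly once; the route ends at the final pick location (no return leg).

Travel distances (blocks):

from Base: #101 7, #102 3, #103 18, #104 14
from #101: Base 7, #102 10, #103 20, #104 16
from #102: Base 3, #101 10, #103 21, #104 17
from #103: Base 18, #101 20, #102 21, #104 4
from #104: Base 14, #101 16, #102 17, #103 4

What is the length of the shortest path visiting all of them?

There are 4! = 24 possible orderings.
Base → #101 → #102 → #103 → #104: 7+10+21+4 = 42
Base → #101 → #102 → #104 → #103: 7+10+17+4 = 38
Base → #101 → #103 → #102 → #104: 7+20+21+17 = 65
Base → #101 → #103 → #104 → #102: 7+20+4+17 = 48
Base → #101 → #104 → #102 → #103: 7+16+17+21 = 61
Base → #101 → #104 → #103 → #102: 7+16+4+21 = 48
Base → #102 → #101 → #103 → #104: 3+10+20+4 = 37
Base → #102 → #101 → #104 → #103: 3+10+16+4 = 33
Base → #102 → #103 → #101 → #104: 3+21+20+16 = 60
Base → #102 → #103 → #104 → #101: 3+21+4+16 = 44
Base → #102 → #104 → #101 → #103: 3+17+16+20 = 56
Base → #102 → #104 → #103 → #101: 3+17+4+20 = 44
Base → #103 → #101 → #102 → #104: 18+20+10+17 = 65
Base → #103 → #101 → #104 → #102: 18+20+16+17 = 71
… (10 more)
The minimum is 33.
One shortest path: Base → #102 → #101 → #104 → #103.

33 blocks — the minimum one-way total.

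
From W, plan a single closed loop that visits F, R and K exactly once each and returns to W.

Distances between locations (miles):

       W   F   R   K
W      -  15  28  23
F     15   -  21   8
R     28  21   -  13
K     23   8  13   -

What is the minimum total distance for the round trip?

64 miles — the shortest possible round trip.

There are 3 distinct closed tours to check (reversals are equivalent).
W → F → R → K → W: 15+21+13+23 = 72
W → F → K → R → W: 15+8+13+28 = 64
W → R → F → K → W: 28+21+8+23 = 80
The minimum is 64.
One optimal route: W → F → K → R → W (or its reverse).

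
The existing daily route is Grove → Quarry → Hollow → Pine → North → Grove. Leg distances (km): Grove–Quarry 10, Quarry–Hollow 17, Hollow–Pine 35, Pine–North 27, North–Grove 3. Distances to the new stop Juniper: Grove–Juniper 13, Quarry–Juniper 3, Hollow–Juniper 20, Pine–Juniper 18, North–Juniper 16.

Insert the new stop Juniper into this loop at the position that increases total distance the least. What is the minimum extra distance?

Adding 3 km by placing Juniper on the Hollow–Pine leg.

Insertion cost between consecutive stops i–j is d(i,Juniper) + d(Juniper,j) − d(i,j):
  between Grove and Quarry: 13 + 3 − 10 = 6
  between Quarry and Hollow: 3 + 20 − 17 = 6
  between Hollow and Pine: 20 + 18 − 35 = 3
  between Pine and North: 18 + 16 − 27 = 7
  between North and Grove: 16 + 13 − 3 = 26
Cheapest insertion is between Hollow and Pine, adding 3.
New total = 92 + 3 = 95.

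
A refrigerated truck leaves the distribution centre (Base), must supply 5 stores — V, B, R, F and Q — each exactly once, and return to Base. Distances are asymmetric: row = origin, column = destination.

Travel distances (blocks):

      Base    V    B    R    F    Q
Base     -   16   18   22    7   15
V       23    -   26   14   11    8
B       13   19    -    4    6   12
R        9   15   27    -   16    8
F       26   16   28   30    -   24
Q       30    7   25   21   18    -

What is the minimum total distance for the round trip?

Shortest round trip = 69 blocks.

Base - V - B - R - F - Q - Base: 16+26+4+16+24+30 = 116
Base - V - B - R - Q - F - Base: 16+26+4+8+18+26 = 98
Base - V - B - F - R - Q - Base: 16+26+6+30+8+30 = 116
Base - V - B - F - Q - R - Base: 16+26+6+24+21+9 = 102
Base - V - B - Q - R - F - Base: 16+26+12+21+16+26 = 117
Base - V - B - Q - F - R - Base: 16+26+12+18+30+9 = 111
Base - V - R - B - F - Q - Base: 16+14+27+6+24+30 = 117
Base - V - R - B - Q - F - Base: 16+14+27+12+18+26 = 113
Base - V - R - F - B - Q - Base: 16+14+16+28+12+30 = 116
Base - V - R - F - Q - B - Base: 16+14+16+24+25+13 = 108
Base - V - R - Q - B - F - Base: 16+14+8+25+6+26 = 95
Base - V - R - Q - F - B - Base: 16+14+8+18+28+13 = 97
Base - V - F - B - R - Q - Base: 16+11+28+4+8+30 = 97
Base - V - F - B - Q - R - Base: 16+11+28+12+21+9 = 97
… (106 more)
Base - F - V - Q - B - R - Base: 7+16+8+25+4+9 = 69  ← best
The minimum is 69.
One optimal route: Base → F → V → Q → B → R → Base.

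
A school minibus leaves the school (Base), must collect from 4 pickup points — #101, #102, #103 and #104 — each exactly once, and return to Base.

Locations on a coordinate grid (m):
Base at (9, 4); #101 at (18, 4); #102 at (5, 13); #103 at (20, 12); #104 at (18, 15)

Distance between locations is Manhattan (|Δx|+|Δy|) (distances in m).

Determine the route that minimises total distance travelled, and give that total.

Base → #101 → #102 → #103 → #104 → Base: 9+22+16+5+20 = 72
Base → #101 → #102 → #104 → #103 → Base: 9+22+15+5+19 = 70
Base → #101 → #103 → #102 → #104 → Base: 9+10+16+15+20 = 70
Base → #101 → #103 → #104 → #102 → Base: 9+10+5+15+13 = 52
Base → #101 → #104 → #102 → #103 → Base: 9+11+15+16+19 = 70
Base → #101 → #104 → #103 → #102 → Base: 9+11+5+16+13 = 54
Base → #102 → #101 → #103 → #104 → Base: 13+22+10+5+20 = 70
Base → #102 → #101 → #104 → #103 → Base: 13+22+11+5+19 = 70
Base → #102 → #103 → #101 → #104 → Base: 13+16+10+11+20 = 70
Base → #102 → #104 → #101 → #103 → Base: 13+15+11+10+19 = 68
Base → #103 → #101 → #102 → #104 → Base: 19+10+22+15+20 = 86
Base → #103 → #102 → #101 → #104 → Base: 19+16+22+11+20 = 88
The minimum is 52.
One optimal route: Base → #101 → #103 → #104 → #102 → Base (or its reverse).

52 m — the shortest possible round trip.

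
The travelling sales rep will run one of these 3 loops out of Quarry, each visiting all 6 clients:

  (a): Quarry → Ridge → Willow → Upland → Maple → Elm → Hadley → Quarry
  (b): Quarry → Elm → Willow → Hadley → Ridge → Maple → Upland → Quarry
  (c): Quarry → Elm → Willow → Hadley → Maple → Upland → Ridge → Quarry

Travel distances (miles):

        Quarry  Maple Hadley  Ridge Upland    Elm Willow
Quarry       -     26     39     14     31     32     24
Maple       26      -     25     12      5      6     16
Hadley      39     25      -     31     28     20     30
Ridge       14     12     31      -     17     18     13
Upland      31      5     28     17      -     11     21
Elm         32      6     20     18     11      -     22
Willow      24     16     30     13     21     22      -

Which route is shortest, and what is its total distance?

(a): 14 + 13 + 21 + 5 + 6 + 20 + 39 = 118
(b): 32 + 22 + 30 + 31 + 12 + 5 + 31 = 163
(c): 32 + 22 + 30 + 25 + 5 + 17 + 14 = 145

118 miles — (a) is the shortest.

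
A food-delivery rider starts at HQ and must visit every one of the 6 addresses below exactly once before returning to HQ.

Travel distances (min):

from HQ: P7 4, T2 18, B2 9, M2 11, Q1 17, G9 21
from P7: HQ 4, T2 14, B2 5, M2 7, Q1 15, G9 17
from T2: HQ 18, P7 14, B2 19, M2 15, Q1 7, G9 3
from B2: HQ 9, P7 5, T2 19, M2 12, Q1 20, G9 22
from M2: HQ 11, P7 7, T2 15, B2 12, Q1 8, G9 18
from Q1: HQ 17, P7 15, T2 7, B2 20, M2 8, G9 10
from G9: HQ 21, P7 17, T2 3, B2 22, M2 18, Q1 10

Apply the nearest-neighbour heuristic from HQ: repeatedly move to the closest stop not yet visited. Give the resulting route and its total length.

60 min along HQ → P7 → B2 → M2 → Q1 → T2 → G9 → HQ.

From HQ: distances to unvisited — P7=4, B2=9, M2=11, Q1=17, T2=18, G9=21. Nearest is P7 (4).
From P7: distances to unvisited — B2=5, M2=7, T2=14, Q1=15, G9=17. Nearest is B2 (5).
From B2: distances to unvisited — M2=12, T2=19, Q1=20, G9=22. Nearest is M2 (12).
From M2: distances to unvisited — Q1=8, T2=15, G9=18. Nearest is Q1 (8).
From Q1: distances to unvisited — T2=7, G9=10. Nearest is T2 (7).
From T2: distances to unvisited — G9=3. Nearest is G9 (3).
Return G9→HQ: 21.
Total = 4 + 5 + 12 + 8 + 7 + 3 + 21 = 60.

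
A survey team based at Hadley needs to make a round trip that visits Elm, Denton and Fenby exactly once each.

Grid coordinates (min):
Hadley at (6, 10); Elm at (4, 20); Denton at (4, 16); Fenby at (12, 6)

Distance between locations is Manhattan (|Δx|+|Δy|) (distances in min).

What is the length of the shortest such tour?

44 min — the shortest possible round trip.

Hadley - Elm - Denton - Fenby - Hadley: 12+4+18+10 = 44
Hadley - Elm - Fenby - Denton - Hadley: 12+22+18+8 = 60
Hadley - Denton - Elm - Fenby - Hadley: 8+4+22+10 = 44
The minimum is 44.
One optimal route: Hadley → Elm → Denton → Fenby → Hadley (or its reverse).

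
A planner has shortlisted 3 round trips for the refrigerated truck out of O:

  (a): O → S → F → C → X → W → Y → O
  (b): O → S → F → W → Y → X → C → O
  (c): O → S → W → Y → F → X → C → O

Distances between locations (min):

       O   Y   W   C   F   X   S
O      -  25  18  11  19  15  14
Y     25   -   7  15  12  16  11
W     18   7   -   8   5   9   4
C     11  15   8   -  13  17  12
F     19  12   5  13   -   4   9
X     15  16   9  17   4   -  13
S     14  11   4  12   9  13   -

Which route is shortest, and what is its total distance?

Shortest is (c), total 69 min.

(a): 14 + 9 + 13 + 17 + 9 + 7 + 25 = 94
(b): 14 + 9 + 5 + 7 + 16 + 17 + 11 = 79
(c): 14 + 4 + 7 + 12 + 4 + 17 + 11 = 69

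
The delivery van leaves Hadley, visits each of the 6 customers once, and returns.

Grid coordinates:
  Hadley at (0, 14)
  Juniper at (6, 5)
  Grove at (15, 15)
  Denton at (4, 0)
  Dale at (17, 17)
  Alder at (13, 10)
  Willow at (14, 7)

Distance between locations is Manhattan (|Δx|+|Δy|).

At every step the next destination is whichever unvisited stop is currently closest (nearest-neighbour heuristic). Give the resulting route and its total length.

Nearest-neighbour total = 74; route Hadley → Juniper → Denton → Willow → Alder → Grove → Dale → Hadley.

Hadley → [Juniper:15 / Grove:16 / Alder:17 / Denton:18 / Dale:20 / Willow:21] → Juniper (15)
Juniper → [Denton:7 / Willow:10 / Alder:12 / Grove:19 / Dale:23] → Denton (7)
Denton → [Willow:17 / Alder:19 / Grove:26 / Dale:30] → Willow (17)
Willow → [Alder:4 / Grove:9 / Dale:13] → Alder (4)
Alder → [Grove:7 / Dale:11] → Grove (7)
Grove → [Dale:4] → Dale (4)
Return Dale→Hadley: 20.
Total = 15 + 7 + 17 + 4 + 7 + 4 + 20 = 74.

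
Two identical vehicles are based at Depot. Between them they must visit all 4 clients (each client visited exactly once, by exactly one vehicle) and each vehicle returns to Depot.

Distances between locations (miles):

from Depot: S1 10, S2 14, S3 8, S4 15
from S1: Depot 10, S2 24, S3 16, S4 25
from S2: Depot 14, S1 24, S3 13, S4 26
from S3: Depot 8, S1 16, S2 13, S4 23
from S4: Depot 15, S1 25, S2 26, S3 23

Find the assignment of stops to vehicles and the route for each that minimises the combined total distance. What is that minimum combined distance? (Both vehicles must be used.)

82 miles — the smallest possible combined total.

Try each way of splitting the stops between the two vehicles (each non-empty) and, for each split, find the best tour for each vehicle:
  {S1} + {S2, S3, S4}: 20 + 62 = 82
  {S2} + {S1, S3, S4}: 28 + 64 = 92
  {S1, S2} + {S3, S4}: 48 + 46 = 94
  {S3} + {S1, S2, S4}: 16 + 75 = 91
  {S1, S3} + {S2, S4}: 34 + 55 = 89
  {S2, S3} + {S1, S4}: 35 + 50 = 85
  … (7 splits in total)
Best: vehicle 1 Depot → S1 → Depot = 20; vehicle 2 Depot → S3 → S2 → S4 → Depot = 62; combined 82.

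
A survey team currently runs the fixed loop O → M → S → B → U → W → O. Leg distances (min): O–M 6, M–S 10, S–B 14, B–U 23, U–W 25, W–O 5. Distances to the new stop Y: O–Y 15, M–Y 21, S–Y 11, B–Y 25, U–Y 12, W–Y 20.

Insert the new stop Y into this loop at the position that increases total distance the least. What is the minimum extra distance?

Adding 7 min by placing Y on the U–W leg.

Insertion cost between consecutive stops i–j is d(i,Y) + d(Y,j) − d(i,j):
  between O and M: 15 + 21 − 6 = 30
  between M and S: 21 + 11 − 10 = 22
  between S and B: 11 + 25 − 14 = 22
  between B and U: 25 + 12 − 23 = 14
  between U and W: 12 + 20 − 25 = 7
  between W and O: 20 + 15 − 5 = 30
Cheapest insertion is between U and W, adding 7.
New total = 83 + 7 = 90.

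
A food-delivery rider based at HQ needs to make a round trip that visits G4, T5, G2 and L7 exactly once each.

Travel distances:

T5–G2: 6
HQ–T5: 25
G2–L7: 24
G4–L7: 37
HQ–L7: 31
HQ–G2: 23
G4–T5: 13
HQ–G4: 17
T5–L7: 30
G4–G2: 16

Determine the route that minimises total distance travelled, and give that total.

With 4 stops there are 4!/2 = 12 distinct round trips (a route and its reverse cost the same).
HQ-G4-T5-G2-L7-HQ: 17+13+6+24+31 = 91
HQ-G4-T5-L7-G2-HQ: 17+13+30+24+23 = 107
HQ-G4-G2-T5-L7-HQ: 17+16+6+30+31 = 100
HQ-G4-G2-L7-T5-HQ: 17+16+24+30+25 = 112
HQ-G4-L7-T5-G2-HQ: 17+37+30+6+23 = 113
HQ-G4-L7-G2-T5-HQ: 17+37+24+6+25 = 109
HQ-T5-G4-G2-L7-HQ: 25+13+16+24+31 = 109
HQ-T5-G4-L7-G2-HQ: 25+13+37+24+23 = 122
HQ-T5-G2-G4-L7-HQ: 25+6+16+37+31 = 115
HQ-T5-L7-G4-G2-HQ: 25+30+37+16+23 = 131
HQ-G2-G4-T5-L7-HQ: 23+16+13+30+31 = 113
HQ-G2-T5-G4-L7-HQ: 23+6+13+37+31 = 110
The minimum is 91.
One optimal route: HQ → G4 → T5 → G2 → L7 → HQ (or its reverse).

Minimum total distance: 91.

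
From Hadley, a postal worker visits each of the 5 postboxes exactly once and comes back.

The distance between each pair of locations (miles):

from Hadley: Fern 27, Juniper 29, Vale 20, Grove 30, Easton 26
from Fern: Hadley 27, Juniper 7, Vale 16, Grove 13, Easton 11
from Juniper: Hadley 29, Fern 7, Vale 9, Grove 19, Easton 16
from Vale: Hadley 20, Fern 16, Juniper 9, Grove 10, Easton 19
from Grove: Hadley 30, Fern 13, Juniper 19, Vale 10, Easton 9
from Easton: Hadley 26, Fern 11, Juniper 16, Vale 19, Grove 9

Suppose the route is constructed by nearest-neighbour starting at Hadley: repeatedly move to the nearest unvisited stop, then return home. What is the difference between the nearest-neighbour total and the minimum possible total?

Hadley: Vale=20, Easton=26, Fern=27, Juniper=29, Grove=30 ⇒ Vale
Vale: Juniper=9, Grove=10, Fern=16, Easton=19 ⇒ Juniper
Juniper: Fern=7, Easton=16, Grove=19 ⇒ Fern
Fern: Easton=11, Grove=13 ⇒ Easton
Easton: Grove=9 ⇒ Grove
NN route Hadley → Vale → Juniper → Fern → Easton → Grove → Hadley costs 86.
Optimal: Hadley → Vale → Juniper → Fern → Grove → Easton → Hadley costs 84 (by enumerating all 60 distinct tours).
Excess = 86 − 84 = 2.

The nearest-neighbour route is 2 miles longer than optimal.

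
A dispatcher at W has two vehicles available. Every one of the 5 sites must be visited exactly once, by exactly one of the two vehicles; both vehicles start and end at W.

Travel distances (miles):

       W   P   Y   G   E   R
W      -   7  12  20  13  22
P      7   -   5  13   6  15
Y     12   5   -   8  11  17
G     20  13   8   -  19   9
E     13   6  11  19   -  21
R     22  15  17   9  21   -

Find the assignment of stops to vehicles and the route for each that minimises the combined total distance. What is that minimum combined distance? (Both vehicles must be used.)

There are 2^4 − 1 = 15 ways to divide the 5 stops into two non-empty groups. For each, the best each vehicle can do is its own shortest tour through its group:
  {P} + {Y, G, E, R}: 14 + 63 = 77
  {Y} + {P, G, E, R}: 24 + 63 = 87
  {P, Y} + {G, E, R}: 24 + 63 = 87
  {G} + {P, Y, E, R}: 40 + 63 = 103
  {P, G} + {Y, E, R}: 40 + 63 = 103
  {Y, G} + {P, E, R}: 40 + 56 = 96
  … (15 splits in total)
Best: vehicle 1 W → P → W = 14; vehicle 2 W → Y → G → R → E → W = 63; combined 77.

Minimum combined distance: 77 miles.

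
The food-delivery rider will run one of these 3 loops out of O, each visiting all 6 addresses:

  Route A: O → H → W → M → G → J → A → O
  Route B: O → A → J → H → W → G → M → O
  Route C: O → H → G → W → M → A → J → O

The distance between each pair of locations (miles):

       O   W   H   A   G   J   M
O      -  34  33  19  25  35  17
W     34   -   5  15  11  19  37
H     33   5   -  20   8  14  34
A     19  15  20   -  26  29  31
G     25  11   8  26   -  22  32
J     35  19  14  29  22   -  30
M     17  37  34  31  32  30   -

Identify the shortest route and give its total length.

Shortest is Route B, total 127 miles.

Route A: 33 + 5 + 37 + 32 + 22 + 29 + 19 = 177
Route B: 19 + 29 + 14 + 5 + 11 + 32 + 17 = 127
Route C: 33 + 8 + 11 + 37 + 31 + 29 + 35 = 184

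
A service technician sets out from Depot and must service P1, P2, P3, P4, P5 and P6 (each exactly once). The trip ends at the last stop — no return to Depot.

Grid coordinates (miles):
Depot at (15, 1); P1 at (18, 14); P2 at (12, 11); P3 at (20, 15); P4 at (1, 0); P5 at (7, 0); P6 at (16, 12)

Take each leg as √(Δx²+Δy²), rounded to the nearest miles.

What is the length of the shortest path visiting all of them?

There are 6! = 720 possible orderings.
Depot → P1 → P2 → P3 → P4 → P5 → P6: 13+7+9+24+6+15 = 74
Depot → P1 → P2 → P3 → P4 → P6 → P5: 13+7+9+24+19+15 = 87
Depot → P1 → P2 → P3 → P5 → P4 → P6: 13+7+9+20+6+19 = 74
Depot → P1 → P2 → P3 → P5 → P6 → P4: 13+7+9+20+15+19 = 83
Depot → P1 → P2 → P3 → P6 → P4 → P5: 13+7+9+5+19+6 = 59
Depot → P1 → P2 → P3 → P6 → P5 → P4: 13+7+9+5+15+6 = 55
Depot → P1 → P2 → P4 → P3 → P5 → P6: 13+7+16+24+20+15 = 95
Depot → P1 → P2 → P4 → P3 → P6 → P5: 13+7+16+24+5+15 = 80
… (712 more)
Depot → P5 → P4 → P2 → P6 → P1 → P3: 8+6+16+4+3+2 = 39  ← best
The minimum is 39.
One shortest path: Depot → P5 → P4 → P2 → P6 → P1 → P3.

Shortest open route: 39 miles.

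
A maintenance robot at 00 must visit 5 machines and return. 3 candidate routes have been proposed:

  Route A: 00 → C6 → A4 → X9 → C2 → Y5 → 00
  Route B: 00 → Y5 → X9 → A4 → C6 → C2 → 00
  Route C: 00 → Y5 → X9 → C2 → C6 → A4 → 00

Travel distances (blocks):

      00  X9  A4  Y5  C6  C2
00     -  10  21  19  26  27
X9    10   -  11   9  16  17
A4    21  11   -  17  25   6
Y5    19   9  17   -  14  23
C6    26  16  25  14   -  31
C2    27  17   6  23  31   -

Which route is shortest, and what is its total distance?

Shortest is Route A, total 121 blocks.

Route A: 26 + 25 + 11 + 17 + 23 + 19 = 121
Route B: 19 + 9 + 11 + 25 + 31 + 27 = 122
Route C: 19 + 9 + 17 + 31 + 25 + 21 = 122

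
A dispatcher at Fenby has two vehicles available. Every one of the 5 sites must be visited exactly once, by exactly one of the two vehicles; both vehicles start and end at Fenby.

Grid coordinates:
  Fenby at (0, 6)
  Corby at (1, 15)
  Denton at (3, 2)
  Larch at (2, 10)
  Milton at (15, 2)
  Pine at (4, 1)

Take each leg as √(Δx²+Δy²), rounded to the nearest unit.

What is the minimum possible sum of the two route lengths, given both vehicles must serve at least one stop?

Minimum combined distance: 51.

Try each way of splitting the stops between the two vehicles (each non-empty) and, for each split, find the best tour for each vehicle:
  {Corby} + {Denton, Larch, Milton, Pine}: 18 + 36 = 54
  {Denton} + {Corby, Larch, Milton, Pine}: 10 + 45 = 55
  {Corby, Denton} + {Larch, Milton, Pine}: 27 + 36 = 63
  {Larch} + {Corby, Denton, Milton, Pine}: 8 + 45 = 53
  {Corby, Larch} + {Denton, Milton, Pine}: 18 + 33 = 51
  {Denton, Larch} + {Corby, Milton, Pine}: 17 + 45 = 62
  … (15 splits in total)
Best: vehicle 1 Fenby → Corby → Larch → Fenby = 18; vehicle 2 Fenby → Denton → Pine → Milton → Fenby = 33; combined 51.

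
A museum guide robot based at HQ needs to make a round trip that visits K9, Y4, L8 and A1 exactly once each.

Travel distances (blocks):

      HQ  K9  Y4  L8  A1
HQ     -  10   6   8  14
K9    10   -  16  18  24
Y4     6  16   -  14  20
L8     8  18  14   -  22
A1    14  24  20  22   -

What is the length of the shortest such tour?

76 blocks — the shortest possible round trip.

There are 12 distinct closed tours to check (reversals are equivalent).
HQ-K9-Y4-L8-A1-HQ: 10+16+14+22+14 = 76
HQ-K9-Y4-A1-L8-HQ: 10+16+20+22+8 = 76
HQ-K9-L8-Y4-A1-HQ: 10+18+14+20+14 = 76
HQ-K9-L8-A1-Y4-HQ: 10+18+22+20+6 = 76
HQ-K9-A1-Y4-L8-HQ: 10+24+20+14+8 = 76
HQ-K9-A1-L8-Y4-HQ: 10+24+22+14+6 = 76
HQ-Y4-K9-L8-A1-HQ: 6+16+18+22+14 = 76
HQ-Y4-K9-A1-L8-HQ: 6+16+24+22+8 = 76
HQ-Y4-L8-K9-A1-HQ: 6+14+18+24+14 = 76
HQ-Y4-A1-K9-L8-HQ: 6+20+24+18+8 = 76
HQ-L8-K9-Y4-A1-HQ: 8+18+16+20+14 = 76
HQ-L8-Y4-K9-A1-HQ: 8+14+16+24+14 = 76
The minimum is 76.
One optimal route: HQ → K9 → Y4 → L8 → A1 → HQ (or its reverse).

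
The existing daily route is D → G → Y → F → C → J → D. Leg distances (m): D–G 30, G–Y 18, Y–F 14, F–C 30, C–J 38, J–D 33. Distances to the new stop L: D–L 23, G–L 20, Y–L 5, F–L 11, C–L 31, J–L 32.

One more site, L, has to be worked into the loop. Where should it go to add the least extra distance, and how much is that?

Insertion cost between consecutive stops i–j is d(i,L) + d(L,j) − d(i,j):
  between D and G: 23 + 20 − 30 = 13
  between G and Y: 20 + 5 − 18 = 7
  between Y and F: 5 + 11 − 14 = 2
  between F and C: 11 + 31 − 30 = 12
  between C and J: 31 + 32 − 38 = 25
  between J and D: 32 + 23 − 33 = 22
Cheapest insertion is between Y and F, adding 2.
New total = 163 + 2 = 165.

Adding 2 m by placing L on the Y–F leg.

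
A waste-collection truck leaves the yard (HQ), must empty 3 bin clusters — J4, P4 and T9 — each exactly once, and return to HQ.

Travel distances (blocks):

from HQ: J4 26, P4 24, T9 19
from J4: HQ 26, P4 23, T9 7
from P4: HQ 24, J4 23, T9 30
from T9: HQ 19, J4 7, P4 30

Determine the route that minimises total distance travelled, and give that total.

There are 3 distinct closed tours to check (reversals are equivalent).
HQ→J4→P4→T9→HQ: 26+23+30+19 = 98
HQ→J4→T9→P4→HQ: 26+7+30+24 = 87
HQ→P4→J4→T9→HQ: 24+23+7+19 = 73
The minimum is 73.
One optimal route: HQ → P4 → J4 → T9 → HQ (or its reverse).

Shortest round trip = 73 blocks.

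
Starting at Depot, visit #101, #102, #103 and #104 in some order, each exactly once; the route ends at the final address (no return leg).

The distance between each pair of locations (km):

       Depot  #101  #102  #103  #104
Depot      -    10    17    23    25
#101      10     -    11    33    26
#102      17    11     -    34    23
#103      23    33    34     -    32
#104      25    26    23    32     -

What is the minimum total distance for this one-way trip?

There are 4! = 24 possible orderings.
Depot→#101→#102→#103→#104: 10+11+34+32 = 87
Depot→#101→#102→#104→#103: 10+11+23+32 = 76
Depot→#101→#103→#102→#104: 10+33+34+23 = 100
Depot→#101→#103→#104→#102: 10+33+32+23 = 98
Depot→#101→#104→#102→#103: 10+26+23+34 = 93
Depot→#101→#104→#103→#102: 10+26+32+34 = 102
Depot→#102→#101→#103→#104: 17+11+33+32 = 93
Depot→#102→#101→#104→#103: 17+11+26+32 = 86
Depot→#102→#103→#101→#104: 17+34+33+26 = 110
Depot→#102→#103→#104→#101: 17+34+32+26 = 109
Depot→#102→#104→#101→#103: 17+23+26+33 = 99
Depot→#102→#104→#103→#101: 17+23+32+33 = 105
Depot→#103→#101→#102→#104: 23+33+11+23 = 90
Depot→#103→#101→#104→#102: 23+33+26+23 = 105
… (10 more)
The minimum is 76.
One shortest path: Depot → #101 → #102 → #104 → #103.

Shortest open route: 76 km.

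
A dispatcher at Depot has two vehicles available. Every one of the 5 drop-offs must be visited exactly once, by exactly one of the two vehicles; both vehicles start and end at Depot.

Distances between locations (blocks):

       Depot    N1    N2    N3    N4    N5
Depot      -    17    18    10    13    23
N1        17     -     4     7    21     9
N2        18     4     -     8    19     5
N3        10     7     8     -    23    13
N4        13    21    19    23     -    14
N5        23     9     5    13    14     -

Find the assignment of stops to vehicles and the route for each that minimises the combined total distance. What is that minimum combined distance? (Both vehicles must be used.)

There are 2^4 − 1 = 15 ways to divide the 5 stops into two non-empty groups. For each, the best each vehicle can do is its own shortest tour through its group:
  {N1} + {N2, N3, N4, N5}: 34 + 50 = 84
  {N2} + {N1, N3, N4, N5}: 36 + 53 = 89
  {N1, N2} + {N3, N4, N5}: 39 + 50 = 89
  {N3} + {N1, N2, N4, N5}: 20 + 53 = 73
  {N1, N3} + {N2, N4, N5}: 34 + 50 = 84
  {N2, N3} + {N1, N4, N5}: 36 + 53 = 89
  … (15 splits in total)
Best: vehicle 1 Depot → N3 → Depot = 20; vehicle 2 Depot → N1 → N2 → N5 → N4 → Depot = 53; combined 73.

73 blocks — the smallest possible combined total.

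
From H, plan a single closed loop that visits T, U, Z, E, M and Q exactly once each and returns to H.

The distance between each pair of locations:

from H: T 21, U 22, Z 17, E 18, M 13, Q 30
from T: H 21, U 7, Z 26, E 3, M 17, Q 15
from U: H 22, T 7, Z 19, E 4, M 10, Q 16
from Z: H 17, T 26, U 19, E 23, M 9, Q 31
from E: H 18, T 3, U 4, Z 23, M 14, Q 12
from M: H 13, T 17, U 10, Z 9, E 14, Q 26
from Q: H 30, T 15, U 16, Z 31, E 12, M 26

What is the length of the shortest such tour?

88 — the shortest possible round trip.

H - T - U - Z - E - M - Q - H: 21+7+19+23+14+26+30 = 140
H - T - U - Z - E - Q - M - H: 21+7+19+23+12+26+13 = 121
H - T - U - Z - M - E - Q - H: 21+7+19+9+14+12+30 = 112
H - T - U - Z - M - Q - E - H: 21+7+19+9+26+12+18 = 112
H - T - U - Z - Q - E - M - H: 21+7+19+31+12+14+13 = 117
H - T - U - Z - Q - M - E - H: 21+7+19+31+26+14+18 = 136
H - T - U - E - Z - M - Q - H: 21+7+4+23+9+26+30 = 120
H - T - U - E - Z - Q - M - H: 21+7+4+23+31+26+13 = 125
… (352 more)
H - T - E - Q - U - M - Z - H: 21+3+12+16+10+9+17 = 88  ← best
The minimum is 88.
One optimal route: H → T → E → Q → U → M → Z → H (or its reverse).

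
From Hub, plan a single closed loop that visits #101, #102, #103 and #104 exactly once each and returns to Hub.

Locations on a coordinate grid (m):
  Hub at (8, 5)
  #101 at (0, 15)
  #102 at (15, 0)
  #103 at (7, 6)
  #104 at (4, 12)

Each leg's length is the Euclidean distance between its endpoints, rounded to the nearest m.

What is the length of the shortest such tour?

With 4 stops there are 4!/2 = 12 distinct round trips (a route and its reverse cost the same).
Hub-#101-#102-#103-#104-Hub: 13+21+10+7+8 = 59
Hub-#101-#102-#104-#103-Hub: 13+21+16+7+1 = 58
Hub-#101-#103-#102-#104-Hub: 13+11+10+16+8 = 58
Hub-#101-#103-#104-#102-Hub: 13+11+7+16+9 = 56
Hub-#101-#104-#102-#103-Hub: 13+5+16+10+1 = 45
Hub-#101-#104-#103-#102-Hub: 13+5+7+10+9 = 44
Hub-#102-#101-#103-#104-Hub: 9+21+11+7+8 = 56
Hub-#102-#101-#104-#103-Hub: 9+21+5+7+1 = 43
Hub-#102-#103-#101-#104-Hub: 9+10+11+5+8 = 43
Hub-#102-#104-#101-#103-Hub: 9+16+5+11+1 = 42
Hub-#103-#101-#102-#104-Hub: 1+11+21+16+8 = 57
Hub-#103-#102-#101-#104-Hub: 1+10+21+5+8 = 45
The minimum is 42.
One optimal route: Hub → #102 → #104 → #101 → #103 → Hub (or its reverse).

Minimum total distance: 42 m.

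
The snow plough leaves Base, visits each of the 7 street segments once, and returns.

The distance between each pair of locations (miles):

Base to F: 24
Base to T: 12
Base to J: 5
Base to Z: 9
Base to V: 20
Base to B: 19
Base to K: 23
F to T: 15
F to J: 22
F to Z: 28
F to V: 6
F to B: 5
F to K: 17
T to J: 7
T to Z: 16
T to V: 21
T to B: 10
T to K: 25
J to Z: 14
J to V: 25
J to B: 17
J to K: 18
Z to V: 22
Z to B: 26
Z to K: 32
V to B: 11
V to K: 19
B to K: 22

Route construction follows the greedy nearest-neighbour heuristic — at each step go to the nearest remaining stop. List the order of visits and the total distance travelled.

93 miles along Base → J → T → B → F → V → K → Z → Base.

At Base the remaining stops are J 5, Z 9, T 12, B 19, V 20, K 23, F 24; go to J.
At J the remaining stops are T 7, Z 14, B 17, K 18, F 22, V 25; go to T.
At T the remaining stops are B 10, F 15, Z 16, V 21, K 25; go to B.
At B the remaining stops are F 5, V 11, K 22, Z 26; go to F.
At F the remaining stops are V 6, K 17, Z 28; go to V.
At V the remaining stops are K 19, Z 22; go to K.
At K the remaining stops are Z 32; go to Z.
Return Z→Base: 9.
Total = 5 + 7 + 10 + 5 + 6 + 19 + 32 + 9 = 93.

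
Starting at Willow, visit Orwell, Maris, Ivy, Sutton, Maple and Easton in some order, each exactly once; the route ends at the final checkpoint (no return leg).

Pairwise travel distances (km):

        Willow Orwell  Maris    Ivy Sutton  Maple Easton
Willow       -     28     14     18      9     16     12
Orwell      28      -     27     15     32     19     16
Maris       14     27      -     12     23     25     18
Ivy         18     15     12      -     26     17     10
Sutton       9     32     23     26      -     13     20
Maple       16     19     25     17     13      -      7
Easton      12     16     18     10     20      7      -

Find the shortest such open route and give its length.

72 km — the minimum one-way total.

There are 6! = 720 possible orderings.
Willow → Orwell → Maris → Ivy → Sutton → Maple → Easton: 28+27+12+26+13+7 = 113
Willow → Orwell → Maris → Ivy → Sutton → Easton → Maple: 28+27+12+26+20+7 = 120
Willow → Orwell → Maris → Ivy → Maple → Sutton → Easton: 28+27+12+17+13+20 = 117
Willow → Orwell → Maris → Ivy → Maple → Easton → Sutton: 28+27+12+17+7+20 = 111
Willow → Orwell → Maris → Ivy → Easton → Sutton → Maple: 28+27+12+10+20+13 = 110
Willow → Orwell → Maris → Ivy → Easton → Maple → Sutton: 28+27+12+10+7+13 = 97
Willow → Orwell → Maris → Sutton → Ivy → Maple → Easton: 28+27+23+26+17+7 = 128
Willow → Orwell → Maris → Sutton → Ivy → Easton → Maple: 28+27+23+26+10+7 = 121
… (712 more)
Willow → Sutton → Maple → Easton → Orwell → Ivy → Maris: 9+13+7+16+15+12 = 72  ← best
The minimum is 72.
One shortest path: Willow → Sutton → Maple → Easton → Orwell → Ivy → Maris.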